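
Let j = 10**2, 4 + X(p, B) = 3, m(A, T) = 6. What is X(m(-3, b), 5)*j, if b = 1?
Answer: -100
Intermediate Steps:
X(p, B) = -1 (X(p, B) = -4 + 3 = -1)
j = 100
X(m(-3, b), 5)*j = -1*100 = -100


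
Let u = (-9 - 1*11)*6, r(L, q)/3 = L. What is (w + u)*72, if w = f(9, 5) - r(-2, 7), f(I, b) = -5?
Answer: -8568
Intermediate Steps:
r(L, q) = 3*L
u = -120 (u = (-9 - 11)*6 = -20*6 = -120)
w = 1 (w = -5 - 3*(-2) = -5 - 1*(-6) = -5 + 6 = 1)
(w + u)*72 = (1 - 120)*72 = -119*72 = -8568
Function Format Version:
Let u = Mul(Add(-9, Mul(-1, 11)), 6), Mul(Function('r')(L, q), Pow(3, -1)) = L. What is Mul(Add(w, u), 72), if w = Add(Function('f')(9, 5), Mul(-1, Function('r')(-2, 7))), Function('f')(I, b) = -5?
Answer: -8568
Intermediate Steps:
Function('r')(L, q) = Mul(3, L)
u = -120 (u = Mul(Add(-9, -11), 6) = Mul(-20, 6) = -120)
w = 1 (w = Add(-5, Mul(-1, Mul(3, -2))) = Add(-5, Mul(-1, -6)) = Add(-5, 6) = 1)
Mul(Add(w, u), 72) = Mul(Add(1, -120), 72) = Mul(-119, 72) = -8568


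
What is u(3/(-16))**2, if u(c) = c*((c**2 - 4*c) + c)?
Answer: 210681/16777216 ≈ 0.012558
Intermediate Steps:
u(c) = c*(c**2 - 3*c)
u(3/(-16))**2 = ((3/(-16))**2*(-3 + 3/(-16)))**2 = ((3*(-1/16))**2*(-3 + 3*(-1/16)))**2 = ((-3/16)**2*(-3 - 3/16))**2 = ((9/256)*(-51/16))**2 = (-459/4096)**2 = 210681/16777216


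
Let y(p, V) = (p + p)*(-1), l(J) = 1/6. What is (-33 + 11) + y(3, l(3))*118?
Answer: -730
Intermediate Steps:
l(J) = 1/6
y(p, V) = -2*p (y(p, V) = (2*p)*(-1) = -2*p)
(-33 + 11) + y(3, l(3))*118 = (-33 + 11) - 2*3*118 = -22 - 6*118 = -22 - 708 = -730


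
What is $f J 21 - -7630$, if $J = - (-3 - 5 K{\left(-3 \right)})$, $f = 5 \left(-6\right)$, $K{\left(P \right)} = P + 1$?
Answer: $12040$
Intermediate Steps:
$K{\left(P \right)} = 1 + P$
$f = -30$
$J = -7$ ($J = - (-3 - 5 \left(1 - 3\right)) = - (-3 - -10) = - (-3 + 10) = \left(-1\right) 7 = -7$)
$f J 21 - -7630 = \left(-30\right) \left(-7\right) 21 - -7630 = 210 \cdot 21 + 7630 = 4410 + 7630 = 12040$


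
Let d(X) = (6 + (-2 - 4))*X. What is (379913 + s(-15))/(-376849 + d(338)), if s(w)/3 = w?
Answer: -379868/376849 ≈ -1.0080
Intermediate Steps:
s(w) = 3*w
d(X) = 0 (d(X) = (6 - 6)*X = 0*X = 0)
(379913 + s(-15))/(-376849 + d(338)) = (379913 + 3*(-15))/(-376849 + 0) = (379913 - 45)/(-376849) = 379868*(-1/376849) = -379868/376849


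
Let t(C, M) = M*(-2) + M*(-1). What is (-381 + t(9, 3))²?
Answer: 152100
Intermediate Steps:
t(C, M) = -3*M (t(C, M) = -2*M - M = -3*M)
(-381 + t(9, 3))² = (-381 - 3*3)² = (-381 - 9)² = (-390)² = 152100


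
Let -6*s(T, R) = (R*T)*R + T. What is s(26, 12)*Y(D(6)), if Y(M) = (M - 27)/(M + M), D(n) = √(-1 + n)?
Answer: -1885/6 + 3393*√5/2 ≈ 3479.3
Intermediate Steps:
s(T, R) = -T/6 - T*R²/6 (s(T, R) = -((R*T)*R + T)/6 = -(T*R² + T)/6 = -(T + T*R²)/6 = -T/6 - T*R²/6)
Y(M) = (-27 + M)/(2*M) (Y(M) = (-27 + M)/((2*M)) = (-27 + M)*(1/(2*M)) = (-27 + M)/(2*M))
s(26, 12)*Y(D(6)) = (-⅙*26*(1 + 12²))*((-27 + √(-1 + 6))/(2*(√(-1 + 6)))) = (-⅙*26*(1 + 144))*((-27 + √5)/(2*(√5))) = (-⅙*26*145)*((√5/5)*(-27 + √5)/2) = -377*√5*(-27 + √5)/6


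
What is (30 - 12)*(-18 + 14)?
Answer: -72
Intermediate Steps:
(30 - 12)*(-18 + 14) = 18*(-4) = -72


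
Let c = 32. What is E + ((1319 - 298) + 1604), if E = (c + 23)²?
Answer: 5650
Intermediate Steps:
E = 3025 (E = (32 + 23)² = 55² = 3025)
E + ((1319 - 298) + 1604) = 3025 + ((1319 - 298) + 1604) = 3025 + (1021 + 1604) = 3025 + 2625 = 5650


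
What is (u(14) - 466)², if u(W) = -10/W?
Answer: 10673289/49 ≈ 2.1782e+5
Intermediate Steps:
(u(14) - 466)² = (-10/14 - 466)² = (-10*1/14 - 466)² = (-5/7 - 466)² = (-3267/7)² = 10673289/49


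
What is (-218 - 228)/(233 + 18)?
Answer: -446/251 ≈ -1.7769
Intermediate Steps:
(-218 - 228)/(233 + 18) = -446/251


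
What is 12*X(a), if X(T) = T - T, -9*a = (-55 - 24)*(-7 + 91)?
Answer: 0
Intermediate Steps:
a = 2212/3 (a = -(-55 - 24)*(-7 + 91)/9 = -(-79)*84/9 = -⅑*(-6636) = 2212/3 ≈ 737.33)
X(T) = 0
12*X(a) = 12*0 = 0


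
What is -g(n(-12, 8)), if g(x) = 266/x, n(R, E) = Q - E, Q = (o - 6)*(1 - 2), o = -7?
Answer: -266/5 ≈ -53.200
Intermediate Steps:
Q = 13 (Q = (-7 - 6)*(1 - 2) = -13*(-1) = 13)
n(R, E) = 13 - E
-g(n(-12, 8)) = -266/(13 - 1*8) = -266/(13 - 8) = -266/5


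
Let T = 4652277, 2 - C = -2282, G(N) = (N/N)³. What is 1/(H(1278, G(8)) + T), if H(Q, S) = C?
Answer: 1/4654561 ≈ 2.1484e-7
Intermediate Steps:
G(N) = 1 (G(N) = 1³ = 1)
C = 2284 (C = 2 - 1*(-2282) = 2 + 2282 = 2284)
H(Q, S) = 2284
1/(H(1278, G(8)) + T) = 1/(2284 + 4652277) = 1/4654561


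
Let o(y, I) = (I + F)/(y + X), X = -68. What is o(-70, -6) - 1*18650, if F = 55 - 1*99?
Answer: -1286825/69 ≈ -18650.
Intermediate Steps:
F = -44 (F = 55 - 99 = -44)
o(y, I) = (-44 + I)/(-68 + y) (o(y, I) = (I - 44)/(y - 68) = (-44 + I)/(-68 + y))
o(-70, -6) - 1*18650 = (-44 - 6)/(-68 - 70) - 1*18650 = -50/(-138) - 18650 = -1/138*(-50) - 18650 = 25/69 - 18650 = -1286825/69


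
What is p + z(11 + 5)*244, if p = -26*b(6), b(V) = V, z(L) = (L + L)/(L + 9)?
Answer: 3908/25 ≈ 156.32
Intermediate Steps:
z(L) = 2*L/(9 + L) (z(L) = (2*L)/(9 + L) = 2*L/(9 + L))
p = -156 (p = -26*6 = -156)
p + z(11 + 5)*244 = -156 + (2*(11 + 5)/(9 + (11 + 5)))*244 = -156 + (2*16/(9 + 16))*244 = -156 + (2*16/25)*244 = -156 + (2*16*(1/25))*244 = -156 + (32/25)*244 = -156 + 7808/25 = 3908/25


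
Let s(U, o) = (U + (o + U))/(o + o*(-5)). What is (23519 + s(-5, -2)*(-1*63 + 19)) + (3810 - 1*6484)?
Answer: 20911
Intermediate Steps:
s(U, o) = -(o + 2*U)/(4*o) (s(U, o) = (U + (U + o))/(o - 5*o) = (o + 2*U)/((-4*o)) = (o + 2*U)*(-1/(4*o)) = -(o + 2*U)/(4*o))
(23519 + s(-5, -2)*(-1*63 + 19)) + (3810 - 1*6484) = (23519 + ((1/4)*(-1*(-2) - 2*(-5))/(-2))*(-1*63 + 19)) + (3810 - 1*6484) = (23519 + ((1/4)*(-1/2)*(2 + 10))*(-63 + 19)) + (3810 - 6484) = (23519 + ((1/4)*(-1/2)*12)*(-44)) - 2674 = (23519 - 3/2*(-44)) - 2674 = (23519 + 66) - 2674 = 23585 - 2674 = 20911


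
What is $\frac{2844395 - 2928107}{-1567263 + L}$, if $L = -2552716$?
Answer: $\frac{83712}{4119979} \approx 0.020319$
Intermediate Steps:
$\frac{2844395 - 2928107}{-1567263 + L} = \frac{2844395 - 2928107}{-1567263 - 2552716} = - \frac{83712}{-4119979} = \left(-83712\right) \left(- \frac{1}{4119979}\right) = \frac{83712}{4119979}$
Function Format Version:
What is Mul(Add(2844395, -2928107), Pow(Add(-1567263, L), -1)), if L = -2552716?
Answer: Rational(83712, 4119979) ≈ 0.020319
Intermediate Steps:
Mul(Add(2844395, -2928107), Pow(Add(-1567263, L), -1)) = Mul(Add(2844395, -2928107), Pow(Add(-1567263, -2552716), -1)) = Mul(-83712, Pow(-4119979, -1)) = Mul(-83712, Rational(-1, 4119979)) = Rational(83712, 4119979)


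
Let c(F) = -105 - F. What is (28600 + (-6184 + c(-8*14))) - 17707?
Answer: 4716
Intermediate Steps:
(28600 + (-6184 + c(-8*14))) - 17707 = (28600 + (-6184 + (-105 - (-8)*14))) - 17707 = (28600 + (-6184 + (-105 - 1*(-112)))) - 17707 = (28600 + (-6184 + (-105 + 112))) - 17707 = (28600 + (-6184 + 7)) - 17707 = (28600 - 6177) - 17707 = 22423 - 17707 = 4716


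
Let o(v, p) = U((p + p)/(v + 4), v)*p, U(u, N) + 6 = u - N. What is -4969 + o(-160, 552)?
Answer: 989723/13 ≈ 76133.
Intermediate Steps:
U(u, N) = -6 + u - N (U(u, N) = -6 + (u - N) = -6 + u - N)
o(v, p) = p*(-6 - v + 2*p/(4 + v)) (o(v, p) = (-6 + (p + p)/(v + 4) - v)*p = (-6 + (2*p)/(4 + v) - v)*p = (-6 + 2*p/(4 + v) - v)*p = (-6 - v + 2*p/(4 + v))*p = p*(-6 - v + 2*p/(4 + v)))
-4969 + o(-160, 552) = -4969 + 552*(2*552 - (4 - 160)*(6 - 160))/(4 - 160) = -4969 + 552*(1104 - 1*(-156)*(-154))/(-156) = -4969 + 552*(-1/156)*(1104 - 24024) = -4969 + 552*(-1/156)*(-22920) = -4969 + 1054320/13 = 989723/13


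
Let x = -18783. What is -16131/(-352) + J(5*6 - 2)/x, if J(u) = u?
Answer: 302978717/6611616 ≈ 45.825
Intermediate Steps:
-16131/(-352) + J(5*6 - 2)/x = -16131/(-352) + (5*6 - 2)/(-18783) = -16131*(-1/352) + (30 - 2)*(-1/18783) = 16131/352 + 28*(-1/18783) = 16131/352 - 28/18783 = 302978717/6611616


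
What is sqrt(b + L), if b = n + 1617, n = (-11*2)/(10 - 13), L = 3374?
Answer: sqrt(44985)/3 ≈ 70.699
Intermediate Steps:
n = 22/3 (n = -22/(-3) = -22*(-1/3) = 22/3 ≈ 7.3333)
b = 4873/3 (b = 22/3 + 1617 = 4873/3 ≈ 1624.3)
sqrt(b + L) = sqrt(4873/3 + 3374) = sqrt(14995/3) = sqrt(44985)/3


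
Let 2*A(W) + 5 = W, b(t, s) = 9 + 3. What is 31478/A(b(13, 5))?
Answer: 62956/7 ≈ 8993.7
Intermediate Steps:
b(t, s) = 12
A(W) = -5/2 + W/2
31478/A(b(13, 5)) = 31478/(-5/2 + (½)*12) = 31478/(-5/2 + 6) = 31478/(7/2) = 31478*(2/7) = 62956/7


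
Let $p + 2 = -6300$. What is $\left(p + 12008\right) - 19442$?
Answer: $-13736$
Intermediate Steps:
$p = -6302$ ($p = -2 - 6300 = -6302$)
$\left(p + 12008\right) - 19442 = \left(-6302 + 12008\right) - 19442 = 5706 - 19442 = -13736$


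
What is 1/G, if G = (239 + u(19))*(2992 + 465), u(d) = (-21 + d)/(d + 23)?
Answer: 21/17347226 ≈ 1.2106e-6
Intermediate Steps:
u(d) = (-21 + d)/(23 + d)
G = 17347226/21 (G = (239 + (-21 + 19)/(23 + 19))*(2992 + 465) = (239 - 2/42)*3457 = (239 + (1/42)*(-2))*3457 = (239 - 1/21)*3457 = (5018/21)*3457 = 17347226/21 ≈ 8.2606e+5)
1/G = 1/(17347226/21) = 21/17347226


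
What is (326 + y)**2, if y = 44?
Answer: 136900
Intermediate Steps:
(326 + y)**2 = (326 + 44)**2 = 370**2 = 136900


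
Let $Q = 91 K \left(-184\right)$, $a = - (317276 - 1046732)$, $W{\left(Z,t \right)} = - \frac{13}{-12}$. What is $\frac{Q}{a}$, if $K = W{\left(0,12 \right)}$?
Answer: $- \frac{299}{12024} \approx -0.024867$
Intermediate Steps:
$W{\left(Z,t \right)} = \frac{13}{12}$ ($W{\left(Z,t \right)} = \left(-13\right) \left(- \frac{1}{12}\right) = \frac{13}{12}$)
$K = \frac{13}{12} \approx 1.0833$
$a = 729456$ ($a = - (317276 - 1046732) = \left(-1\right) \left(-729456\right) = 729456$)
$Q = - \frac{54418}{3}$ ($Q = 91 \cdot \frac{13}{12} \left(-184\right) = \frac{1183}{12} \left(-184\right) = - \frac{54418}{3} \approx -18139.0$)
$\frac{Q}{a} = - \frac{54418}{3 \cdot 729456} = \left(- \frac{54418}{3}\right) \frac{1}{729456} = - \frac{299}{12024}$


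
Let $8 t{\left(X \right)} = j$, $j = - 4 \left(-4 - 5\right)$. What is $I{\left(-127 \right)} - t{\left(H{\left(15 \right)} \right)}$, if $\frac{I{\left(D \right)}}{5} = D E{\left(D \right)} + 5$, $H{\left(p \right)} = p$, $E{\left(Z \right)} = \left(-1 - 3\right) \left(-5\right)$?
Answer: $- \frac{25359}{2} \approx -12680.0$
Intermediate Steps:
$E{\left(Z \right)} = 20$ ($E{\left(Z \right)} = \left(-4\right) \left(-5\right) = 20$)
$j = 36$ ($j = \left(-4\right) \left(-9\right) = 36$)
$I{\left(D \right)} = 25 + 100 D$ ($I{\left(D \right)} = 5 \left(D 20 + 5\right) = 5 \left(20 D + 5\right) = 5 \left(5 + 20 D\right) = 25 + 100 D$)
$t{\left(X \right)} = \frac{9}{2}$ ($t{\left(X \right)} = \frac{1}{8} \cdot 36 = \frac{9}{2}$)
$I{\left(-127 \right)} - t{\left(H{\left(15 \right)} \right)} = \left(25 + 100 \left(-127\right)\right) - \frac{9}{2} = \left(25 - 12700\right) - \frac{9}{2} = -12675 - \frac{9}{2} = - \frac{25359}{2}$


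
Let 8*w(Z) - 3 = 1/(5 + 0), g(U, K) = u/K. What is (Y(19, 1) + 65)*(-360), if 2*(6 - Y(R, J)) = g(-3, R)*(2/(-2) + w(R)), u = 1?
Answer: -485748/19 ≈ -25566.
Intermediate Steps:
g(U, K) = 1/K
w(Z) = ⅖ (w(Z) = 3/8 + 1/(8*(5 + 0)) = 3/8 + (⅛)/5 = 3/8 + (⅛)*(⅕) = 3/8 + 1/40 = ⅖)
Y(R, J) = 6 + 3/(10*R) (Y(R, J) = 6 - (2/(-2) + ⅖)/(2*R) = 6 - (2*(-½) + ⅖)/(2*R) = 6 - (-1 + ⅖)/(2*R) = 6 - (-3)/(2*R*5) = 6 - (-3)/(10*R) = 6 + 3/(10*R))
(Y(19, 1) + 65)*(-360) = ((6 + (3/10)/19) + 65)*(-360) = ((6 + (3/10)*(1/19)) + 65)*(-360) = ((6 + 3/190) + 65)*(-360) = (1143/190 + 65)*(-360) = (13493/190)*(-360) = -485748/19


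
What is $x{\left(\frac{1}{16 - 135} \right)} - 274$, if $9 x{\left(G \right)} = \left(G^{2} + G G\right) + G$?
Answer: $- \frac{3880127}{14161} \approx -274.0$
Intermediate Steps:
$x{\left(G \right)} = \frac{G}{9} + \frac{2 G^{2}}{9}$ ($x{\left(G \right)} = \frac{\left(G^{2} + G G\right) + G}{9} = \frac{\left(G^{2} + G^{2}\right) + G}{9} = \frac{2 G^{2} + G}{9} = \frac{G + 2 G^{2}}{9} = \frac{G}{9} + \frac{2 G^{2}}{9}$)
$x{\left(\frac{1}{16 - 135} \right)} - 274 = \frac{1 + \frac{2}{16 - 135}}{9 \left(16 - 135\right)} - 274 = \frac{1 + \frac{2}{-119}}{9 \left(-119\right)} - 274 = \frac{1}{9} \left(- \frac{1}{119}\right) \left(1 + 2 \left(- \frac{1}{119}\right)\right) - 274 = \frac{1}{9} \left(- \frac{1}{119}\right) \left(1 - \frac{2}{119}\right) - 274 = \frac{1}{9} \left(- \frac{1}{119}\right) \frac{117}{119} - 274 = - \frac{13}{14161} - 274 = - \frac{3880127}{14161}$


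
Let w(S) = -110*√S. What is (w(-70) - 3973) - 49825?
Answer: -53798 - 110*I*√70 ≈ -53798.0 - 920.33*I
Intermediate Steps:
(w(-70) - 3973) - 49825 = (-110*I*√70 - 3973) - 49825 = (-3973 - 110*I*√70) - 49825 = -53798 - 110*I*√70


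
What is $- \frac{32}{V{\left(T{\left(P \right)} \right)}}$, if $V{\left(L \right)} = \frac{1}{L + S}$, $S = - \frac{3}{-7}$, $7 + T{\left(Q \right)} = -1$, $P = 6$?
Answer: $\frac{1696}{7} \approx 242.29$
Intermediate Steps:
$T{\left(Q \right)} = -8$ ($T{\left(Q \right)} = -7 - 1 = -8$)
$S = \frac{3}{7}$ ($S = \left(-3\right) \left(- \frac{1}{7}\right) = \frac{3}{7} \approx 0.42857$)
$V{\left(L \right)} = \frac{1}{\frac{3}{7} + L}$ ($V{\left(L \right)} = \frac{1}{L + \frac{3}{7}} = \frac{1}{\frac{3}{7} + L}$)
$- \frac{32}{V{\left(T{\left(P \right)} \right)}} = - \frac{32}{7 \frac{1}{3 + 7 \left(-8\right)}} = - \frac{32}{7 \frac{1}{3 - 56}} = - \frac{32}{7 \frac{1}{-53}} = - \frac{32}{7 \left(- \frac{1}{53}\right)} = - \frac{32}{- \frac{7}{53}} = \left(-32\right) \left(- \frac{53}{7}\right) = \frac{1696}{7}$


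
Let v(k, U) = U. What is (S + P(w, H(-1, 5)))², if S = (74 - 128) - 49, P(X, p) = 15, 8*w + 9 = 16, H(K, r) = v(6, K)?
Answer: 7744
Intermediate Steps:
H(K, r) = K
w = 7/8 (w = -9/8 + (⅛)*16 = -9/8 + 2 = 7/8 ≈ 0.87500)
S = -103 (S = -54 - 49 = -103)
(S + P(w, H(-1, 5)))² = (-103 + 15)² = (-88)² = 7744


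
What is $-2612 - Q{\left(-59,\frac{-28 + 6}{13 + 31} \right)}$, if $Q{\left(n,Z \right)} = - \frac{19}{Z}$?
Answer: $-2650$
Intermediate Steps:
$-2612 - Q{\left(-59,\frac{-28 + 6}{13 + 31} \right)} = -2612 - - \frac{19}{\left(-28 + 6\right) \frac{1}{13 + 31}} = -2612 - - \frac{19}{\left(-22\right) \frac{1}{44}} = -2612 - - \frac{19}{- \frac{1}{2}} = -2612 - \left(-19\right) \left(-2\right) = -2612 - 38 = -2650$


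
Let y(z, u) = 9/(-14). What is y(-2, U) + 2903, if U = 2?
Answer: 40633/14 ≈ 2902.4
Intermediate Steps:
y(z, u) = -9/14 (y(z, u) = 9*(-1/14) = -9/14)
y(-2, U) + 2903 = -9/14 + 2903 = 40633/14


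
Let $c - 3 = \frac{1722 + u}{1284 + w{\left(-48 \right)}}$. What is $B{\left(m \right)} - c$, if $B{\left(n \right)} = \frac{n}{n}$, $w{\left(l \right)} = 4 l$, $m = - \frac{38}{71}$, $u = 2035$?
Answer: $- \frac{457}{84} \approx -5.4405$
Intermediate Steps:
$m = - \frac{38}{71}$ ($m = \left(-38\right) \frac{1}{71} = - \frac{38}{71} \approx -0.53521$)
$c = \frac{541}{84}$ ($c = 3 + \frac{1722 + 2035}{1284 + 4 \left(-48\right)} = 3 + \frac{3757}{1284 - 192} = 3 + \frac{3757}{1092} = 3 + 3757 \cdot \frac{1}{1092} = 3 + \frac{289}{84} = \frac{541}{84} \approx 6.4405$)
$B{\left(n \right)} = 1$
$B{\left(m \right)} - c = 1 - \frac{541}{84} = - \frac{457}{84}$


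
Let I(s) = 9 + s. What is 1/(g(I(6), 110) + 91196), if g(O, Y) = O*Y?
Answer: 1/92846 ≈ 1.0771e-5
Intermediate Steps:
1/(g(I(6), 110) + 91196) = 1/((9 + 6)*110 + 91196) = 1/(15*110 + 91196) = 1/(1650 + 91196) = 1/92846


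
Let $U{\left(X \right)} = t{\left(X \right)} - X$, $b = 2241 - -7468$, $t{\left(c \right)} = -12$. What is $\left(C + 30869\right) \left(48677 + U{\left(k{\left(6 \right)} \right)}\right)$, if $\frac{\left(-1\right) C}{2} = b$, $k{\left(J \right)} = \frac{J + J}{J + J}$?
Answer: $557251464$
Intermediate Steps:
$b = 9709$ ($b = 2241 + 7468 = 9709$)
$k{\left(J \right)} = 1$ ($k{\left(J \right)} = \frac{2 J}{2 J} = 2 J \frac{1}{2 J} = 1$)
$C = -19418$ ($C = \left(-2\right) 9709 = -19418$)
$U{\left(X \right)} = -12 - X$
$\left(C + 30869\right) \left(48677 + U{\left(k{\left(6 \right)} \right)}\right) = \left(-19418 + 30869\right) \left(48677 - 13\right) = 11451 \left(48677 - 13\right) = 11451 \cdot 48664 = 557251464$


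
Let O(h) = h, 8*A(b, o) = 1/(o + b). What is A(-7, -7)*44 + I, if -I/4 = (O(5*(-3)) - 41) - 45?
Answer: 11301/28 ≈ 403.61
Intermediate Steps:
A(b, o) = 1/(8*(b + o)) (A(b, o) = 1/(8*(o + b)) = 1/(8*(b + o)))
I = 404 (I = -4*((5*(-3) - 41) - 45) = -4*((-15 - 41) - 45) = -4*(-56 - 45) = -4*(-101) = 404)
A(-7, -7)*44 + I = (1/(8*(-7 - 7)))*44 + 404 = ((⅛)/(-14))*44 + 404 = ((⅛)*(-1/14))*44 + 404 = -1/112*44 + 404 = -11/28 + 404 = 11301/28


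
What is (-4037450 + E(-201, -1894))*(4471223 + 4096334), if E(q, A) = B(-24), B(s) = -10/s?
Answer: -415092953278015/12 ≈ -3.4591e+13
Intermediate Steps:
E(q, A) = 5/12 (E(q, A) = -10/(-24) = -10*(-1/24) = 5/12)
(-4037450 + E(-201, -1894))*(4471223 + 4096334) = (-4037450 + 5/12)*(4471223 + 4096334) = -48449395/12*8567557 = -415092953278015/12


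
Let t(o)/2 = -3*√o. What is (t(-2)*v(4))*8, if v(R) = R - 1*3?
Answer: -48*I*√2 ≈ -67.882*I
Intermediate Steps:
v(R) = -3 + R (v(R) = R - 3 = -3 + R)
t(o) = -6*√o (t(o) = 2*(-3*√o) = -6*√o)
(t(-2)*v(4))*8 = ((-6*I*√2)*(-3 + 4))*8 = (-6*I*√2*1)*8 = -6*I*√2*8 = -48*I*√2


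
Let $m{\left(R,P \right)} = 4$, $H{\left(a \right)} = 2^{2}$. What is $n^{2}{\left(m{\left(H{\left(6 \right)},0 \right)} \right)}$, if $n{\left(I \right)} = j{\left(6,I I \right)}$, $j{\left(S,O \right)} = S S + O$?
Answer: $2704$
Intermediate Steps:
$H{\left(a \right)} = 4$
$j{\left(S,O \right)} = O + S^{2}$ ($j{\left(S,O \right)} = S^{2} + O = O + S^{2}$)
$n{\left(I \right)} = 36 + I^{2}$ ($n{\left(I \right)} = I I + 6^{2} = I^{2} + 36 = 36 + I^{2}$)
$n^{2}{\left(m{\left(H{\left(6 \right)},0 \right)} \right)} = \left(36 + 4^{2}\right)^{2} = \left(36 + 16\right)^{2} = 52^{2} = 2704$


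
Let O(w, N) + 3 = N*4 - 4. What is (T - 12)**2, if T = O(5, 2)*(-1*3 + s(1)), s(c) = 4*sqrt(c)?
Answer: 121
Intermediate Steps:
O(w, N) = -7 + 4*N (O(w, N) = -3 + (N*4 - 4) = -3 + (4*N - 4) = -3 + (-4 + 4*N) = -7 + 4*N)
T = 1 (T = (-7 + 4*2)*(-1*3 + 4*sqrt(1)) = (-7 + 8)*(-3 + 4*1) = 1*(-3 + 4) = 1*1 = 1)
(T - 12)**2 = (1 - 12)**2 = (-11)**2 = 121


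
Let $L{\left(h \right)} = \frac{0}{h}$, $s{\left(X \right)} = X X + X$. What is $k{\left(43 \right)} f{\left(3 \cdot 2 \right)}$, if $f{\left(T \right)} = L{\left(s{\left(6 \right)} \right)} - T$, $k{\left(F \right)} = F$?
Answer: $-258$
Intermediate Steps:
$s{\left(X \right)} = X + X^{2}$ ($s{\left(X \right)} = X^{2} + X = X + X^{2}$)
$L{\left(h \right)} = 0$
$f{\left(T \right)} = - T$ ($f{\left(T \right)} = 0 - T = - T$)
$k{\left(43 \right)} f{\left(3 \cdot 2 \right)} = 43 \left(- 3 \cdot 2\right) = 43 \left(\left(-1\right) 6\right) = 43 \left(-6\right) = -258$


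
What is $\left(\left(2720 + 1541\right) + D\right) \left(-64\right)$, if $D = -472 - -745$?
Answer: $-290176$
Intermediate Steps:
$D = 273$ ($D = -472 + 745 = 273$)
$\left(\left(2720 + 1541\right) + D\right) \left(-64\right) = \left(\left(2720 + 1541\right) + 273\right) \left(-64\right) = \left(4261 + 273\right) \left(-64\right) = 4534 \left(-64\right) = -290176$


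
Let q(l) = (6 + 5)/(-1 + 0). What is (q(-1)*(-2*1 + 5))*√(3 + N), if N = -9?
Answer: -33*I*√6 ≈ -80.833*I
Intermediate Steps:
q(l) = -11 (q(l) = 11/(-1) = 11*(-1) = -11)
(q(-1)*(-2*1 + 5))*√(3 + N) = (-11*(-2*1 + 5))*√(3 - 9) = (-11*(-2 + 5))*√(-6) = (-11*3)*(I*√6) = -33*I*√6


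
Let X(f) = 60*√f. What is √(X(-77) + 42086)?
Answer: √(42086 + 60*I*√77) ≈ 205.15 + 1.283*I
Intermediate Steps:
√(X(-77) + 42086) = √(60*√(-77) + 42086) = √(60*(I*√77) + 42086) = √(60*I*√77 + 42086) = √(42086 + 60*I*√77)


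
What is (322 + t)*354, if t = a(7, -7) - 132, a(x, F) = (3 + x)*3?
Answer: 77880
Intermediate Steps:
a(x, F) = 9 + 3*x
t = -102 (t = (9 + 3*7) - 132 = (9 + 21) - 132 = 30 - 132 = -102)
(322 + t)*354 = (322 - 102)*354 = 220*354 = 77880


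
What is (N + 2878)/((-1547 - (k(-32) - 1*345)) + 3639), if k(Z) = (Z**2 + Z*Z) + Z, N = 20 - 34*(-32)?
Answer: 3986/421 ≈ 9.4679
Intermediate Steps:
N = 1108 (N = 20 + 1088 = 1108)
k(Z) = Z + 2*Z**2 (k(Z) = (Z**2 + Z**2) + Z = 2*Z**2 + Z = Z + 2*Z**2)
(N + 2878)/((-1547 - (k(-32) - 1*345)) + 3639) = (1108 + 2878)/((-1547 - (-32*(1 + 2*(-32)) - 1*345)) + 3639) = 3986/((-1547 - (-32*(1 - 64) - 345)) + 3639) = 3986/((-1547 - (-32*(-63) - 345)) + 3639) = 3986/((-1547 - (2016 - 345)) + 3639) = 3986/((-1547 - 1*1671) + 3639) = 3986/((-1547 - 1671) + 3639) = 3986/(-3218 + 3639) = 3986/421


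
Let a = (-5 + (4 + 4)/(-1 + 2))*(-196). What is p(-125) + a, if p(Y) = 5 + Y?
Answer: -708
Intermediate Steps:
a = -588 (a = (-5 + 8/1)*(-196) = (-5 + 8*1)*(-196) = (-5 + 8)*(-196) = 3*(-196) = -588)
p(-125) + a = (5 - 125) - 588 = -120 - 588 = -708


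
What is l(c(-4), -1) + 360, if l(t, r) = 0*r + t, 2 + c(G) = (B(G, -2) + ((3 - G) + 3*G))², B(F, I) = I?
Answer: 407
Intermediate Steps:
c(G) = -2 + (1 + 2*G)² (c(G) = -2 + (-2 + ((3 - G) + 3*G))² = -2 + (-2 + (3 + 2*G))² = -2 + (1 + 2*G)²)
l(t, r) = t (l(t, r) = 0 + t = t)
l(c(-4), -1) + 360 = (-2 + (1 + 2*(-4))²) + 360 = (-2 + (1 - 8)²) + 360 = (-2 + (-7)²) + 360 = (-2 + 49) + 360 = 47 + 360 = 407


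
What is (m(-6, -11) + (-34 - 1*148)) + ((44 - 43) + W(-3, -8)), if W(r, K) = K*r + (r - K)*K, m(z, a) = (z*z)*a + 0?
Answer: -593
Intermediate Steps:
m(z, a) = a*z² (m(z, a) = z²*a + 0 = a*z² + 0 = a*z²)
W(r, K) = K*r + K*(r - K)
(m(-6, -11) + (-34 - 1*148)) + ((44 - 43) + W(-3, -8)) = (-11*(-6)² + (-34 - 1*148)) + ((44 - 43) - 8*(-1*(-8) + 2*(-3))) = (-11*36 + (-34 - 148)) + (1 - 8*(8 - 6)) = (-396 - 182) + (1 - 8*2) = -578 + (1 - 16) = -578 - 15 = -593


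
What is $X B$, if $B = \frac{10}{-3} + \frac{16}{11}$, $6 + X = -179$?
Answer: $\frac{11470}{33} \approx 347.58$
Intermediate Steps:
$X = -185$ ($X = -6 - 179 = -185$)
$B = - \frac{62}{33}$ ($B = 10 \left(- \frac{1}{3}\right) + 16 \cdot \frac{1}{11} = - \frac{10}{3} + \frac{16}{11} = - \frac{62}{33} \approx -1.8788$)
$X B = \left(-185\right) \left(- \frac{62}{33}\right) = \frac{11470}{33}$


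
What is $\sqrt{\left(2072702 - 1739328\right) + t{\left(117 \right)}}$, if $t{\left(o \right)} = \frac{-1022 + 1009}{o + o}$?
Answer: $\frac{\sqrt{12001462}}{6} \approx 577.39$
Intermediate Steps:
$t{\left(o \right)} = - \frac{13}{2 o}$
$\sqrt{\left(2072702 - 1739328\right) + t{\left(117 \right)}} = \sqrt{\left(2072702 - 1739328\right) - \frac{13}{2 \cdot 117}} = \sqrt{333374 - \frac{1}{18}} = \sqrt{\frac{6000731}{18}} = \frac{\sqrt{12001462}}{6}$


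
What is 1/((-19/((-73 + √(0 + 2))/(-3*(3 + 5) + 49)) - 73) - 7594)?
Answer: -20403717/156302484439 - 475*√2/312604968878 ≈ -0.00013054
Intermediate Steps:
1/((-19/((-73 + √(0 + 2))/(-3*(3 + 5) + 49)) - 73) - 7594) = 1/((-19/((-73 + √2)/(-3*8 + 49)) - 73) - 7594) = 1/((-19/((-73 + √2)/(-24 + 49)) - 73) - 7594) = 1/((-19/((-73 + √2)/25) - 73) - 7594) = 1/((-19/((-73 + √2)*(1/25)) - 73) - 7594) = 1/((-19/(-73/25 + √2/25) - 73) - 7594) = 1/((-73 - 19/(-73/25 + √2/25)) - 7594) = 1/(-7667 - 19/(-73/25 + √2/25))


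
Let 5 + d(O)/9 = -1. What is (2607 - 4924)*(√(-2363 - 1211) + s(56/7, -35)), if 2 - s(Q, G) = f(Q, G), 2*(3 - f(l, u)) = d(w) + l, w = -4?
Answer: 55608 - 2317*I*√3574 ≈ 55608.0 - 1.3852e+5*I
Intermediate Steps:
d(O) = -54 (d(O) = -45 + 9*(-1) = -45 - 9 = -54)
f(l, u) = 30 - l/2 (f(l, u) = 3 - (-54 + l)/2 = 3 + (27 - l/2) = 30 - l/2)
s(Q, G) = -28 + Q/2 (s(Q, G) = 2 - (30 - Q/2) = 2 + (-30 + Q/2) = -28 + Q/2)
(2607 - 4924)*(√(-2363 - 1211) + s(56/7, -35)) = (2607 - 4924)*(√(-2363 - 1211) + (-28 + (56/7)/2)) = -2317*(√(-3574) + (-28 + (56*(⅐))/2)) = -2317*(I*√3574 + (-28 + (½)*8)) = -2317*(I*√3574 + (-28 + 4)) = -2317*(I*√3574 - 24) = -2317*(-24 + I*√3574) = 55608 - 2317*I*√3574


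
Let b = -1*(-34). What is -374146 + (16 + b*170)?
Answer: -368350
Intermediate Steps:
b = 34
-374146 + (16 + b*170) = -374146 + (16 + 34*170) = -374146 + (16 + 5780) = -374146 + 5796 = -368350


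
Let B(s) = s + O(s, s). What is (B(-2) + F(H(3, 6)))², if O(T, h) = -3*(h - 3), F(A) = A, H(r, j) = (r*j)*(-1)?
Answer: 25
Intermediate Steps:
H(r, j) = -j*r (H(r, j) = (j*r)*(-1) = -j*r)
O(T, h) = 9 - 3*h (O(T, h) = -3*(-3 + h) = 9 - 3*h)
B(s) = 9 - 2*s (B(s) = s + (9 - 3*s) = 9 - 2*s)
(B(-2) + F(H(3, 6)))² = ((9 - 2*(-2)) - 1*6*3)² = ((9 + 4) - 18)² = (13 - 18)² = (-5)² = 25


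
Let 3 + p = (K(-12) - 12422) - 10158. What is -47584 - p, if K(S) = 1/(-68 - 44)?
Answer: -2800111/112 ≈ -25001.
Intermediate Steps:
K(S) = -1/112 (K(S) = 1/(-112) = -1/112)
p = -2529297/112 (p = -3 + ((-1/112 - 12422) - 10158) = -3 + (-1391265/112 - 10158) = -3 - 2528961/112 = -2529297/112 ≈ -22583.)
-47584 - p = -47584 - 1*(-2529297/112) = -47584 + 2529297/112 = -2800111/112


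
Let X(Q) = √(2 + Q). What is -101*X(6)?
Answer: -202*√2 ≈ -285.67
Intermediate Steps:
-101*X(6) = -101*√(2 + 6) = -202*√2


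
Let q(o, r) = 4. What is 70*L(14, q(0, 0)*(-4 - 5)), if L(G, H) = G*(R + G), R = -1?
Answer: 12740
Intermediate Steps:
L(G, H) = G*(-1 + G)
70*L(14, q(0, 0)*(-4 - 5)) = 70*(14*(-1 + 14)) = 70*(14*13) = 70*182 = 12740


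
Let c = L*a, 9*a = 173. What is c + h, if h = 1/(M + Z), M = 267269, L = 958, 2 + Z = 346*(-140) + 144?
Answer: 36290939723/1970739 ≈ 18415.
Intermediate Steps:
Z = -48298 (Z = -2 + (346*(-140) + 144) = -2 + (-48440 + 144) = -2 - 48296 = -48298)
a = 173/9 (a = (1/9)*173 = 173/9 ≈ 19.222)
c = 165734/9 (c = 958*(173/9) = 165734/9 ≈ 18415.)
h = 1/218971 (h = 1/(267269 - 48298) = 1/218971 ≈ 4.5668e-6)
c + h = 165734/9 + 1/218971 = 36290939723/1970739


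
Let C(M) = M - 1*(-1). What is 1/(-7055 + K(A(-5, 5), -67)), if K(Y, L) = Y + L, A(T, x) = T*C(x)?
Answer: -1/7152 ≈ -0.00013982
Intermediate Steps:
C(M) = 1 + M (C(M) = M + 1 = 1 + M)
A(T, x) = T*(1 + x)
K(Y, L) = L + Y
1/(-7055 + K(A(-5, 5), -67)) = 1/(-7055 + (-67 - 5*(1 + 5))) = 1/(-7055 + (-67 - 5*6)) = 1/(-7055 + (-67 - 30)) = 1/(-7055 - 97) = 1/(-7152) = -1/7152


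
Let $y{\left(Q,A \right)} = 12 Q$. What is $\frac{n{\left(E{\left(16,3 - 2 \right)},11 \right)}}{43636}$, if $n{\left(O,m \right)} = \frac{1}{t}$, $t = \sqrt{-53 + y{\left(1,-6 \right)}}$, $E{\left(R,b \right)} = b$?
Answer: $- \frac{i \sqrt{41}}{1789076} \approx - 3.579 \cdot 10^{-6} i$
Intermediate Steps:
$t = i \sqrt{41}$ ($t = \sqrt{-53 + 12 \cdot 1} = \sqrt{-53 + 12} = \sqrt{-41} = i \sqrt{41} \approx 6.4031 i$)
$n{\left(O,m \right)} = - \frac{i \sqrt{41}}{41}$ ($n{\left(O,m \right)} = \frac{1}{i \sqrt{41}} = - \frac{i \sqrt{41}}{41}$)
$\frac{n{\left(E{\left(16,3 - 2 \right)},11 \right)}}{43636} = \frac{\left(- \frac{1}{41}\right) i \sqrt{41}}{43636} = - \frac{i \sqrt{41}}{41} \cdot \frac{1}{43636} = - \frac{i \sqrt{41}}{1789076}$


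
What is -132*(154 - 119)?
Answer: -4620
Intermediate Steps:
-132*(154 - 119) = -132*35 = -4620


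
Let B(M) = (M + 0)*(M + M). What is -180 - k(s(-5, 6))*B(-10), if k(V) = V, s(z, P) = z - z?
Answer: -180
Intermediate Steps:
s(z, P) = 0
B(M) = 2*M² (B(M) = M*(2*M) = 2*M²)
-180 - k(s(-5, 6))*B(-10) = -180 - 0*2*(-10)² = -180 - 0*2*100 = -180 - 0*200 = -180 - 1*0 = -180 + 0 = -180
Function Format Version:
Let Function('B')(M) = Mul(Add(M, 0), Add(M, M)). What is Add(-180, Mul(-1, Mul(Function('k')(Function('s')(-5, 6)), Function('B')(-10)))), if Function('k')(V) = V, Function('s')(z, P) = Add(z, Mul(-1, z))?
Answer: -180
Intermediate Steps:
Function('s')(z, P) = 0
Function('B')(M) = Mul(2, Pow(M, 2)) (Function('B')(M) = Mul(M, Mul(2, M)) = Mul(2, Pow(M, 2)))
Add(-180, Mul(-1, Mul(Function('k')(Function('s')(-5, 6)), Function('B')(-10)))) = Add(-180, Mul(-1, Mul(0, Mul(2, Pow(-10, 2))))) = Add(-180, Mul(-1, Mul(0, Mul(2, 100)))) = Add(-180, Mul(-1, Mul(0, 200))) = Add(-180, Mul(-1, 0)) = Add(-180, 0) = -180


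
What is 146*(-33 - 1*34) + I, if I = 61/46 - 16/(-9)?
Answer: -4048463/414 ≈ -9778.9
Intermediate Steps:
I = 1285/414 (I = 61*(1/46) - 16*(-⅑) = 61/46 + 16/9 = 1285/414 ≈ 3.1039)
146*(-33 - 1*34) + I = 146*(-33 - 1*34) + 1285/414 = 146*(-33 - 34) + 1285/414 = 146*(-67) + 1285/414 = -9782 + 1285/414 = -4048463/414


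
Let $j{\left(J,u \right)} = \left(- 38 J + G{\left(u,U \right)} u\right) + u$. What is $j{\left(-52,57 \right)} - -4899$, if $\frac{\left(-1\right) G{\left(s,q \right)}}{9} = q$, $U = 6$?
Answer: $3854$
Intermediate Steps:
$G{\left(s,q \right)} = - 9 q$
$j{\left(J,u \right)} = - 53 u - 38 J$ ($j{\left(J,u \right)} = \left(- 38 J + \left(-9\right) 6 u\right) + u = \left(- 38 J - 54 u\right) + u = \left(- 54 u - 38 J\right) + u = - 53 u - 38 J$)
$j{\left(-52,57 \right)} - -4899 = \left(\left(-53\right) 57 - -1976\right) - -4899 = \left(-3021 + 1976\right) + 4899 = -1045 + 4899 = 3854$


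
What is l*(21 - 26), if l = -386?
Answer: 1930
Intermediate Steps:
l*(21 - 26) = -386*(21 - 26) = -386*(-5) = 1930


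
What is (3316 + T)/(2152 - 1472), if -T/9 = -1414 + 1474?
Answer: 347/85 ≈ 4.0824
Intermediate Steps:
T = -540 (T = -9*(-1414 + 1474) = -9*60 = -540)
(3316 + T)/(2152 - 1472) = (3316 - 540)/(2152 - 1472) = 2776/680 = 2776*(1/680) = 347/85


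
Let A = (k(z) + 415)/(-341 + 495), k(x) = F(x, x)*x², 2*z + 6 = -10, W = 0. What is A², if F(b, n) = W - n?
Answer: 859329/23716 ≈ 36.234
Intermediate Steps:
z = -8 (z = -3 + (½)*(-10) = -3 - 5 = -8)
F(b, n) = -n (F(b, n) = 0 - n = -n)
k(x) = -x³ (k(x) = (-x)*x² = -x³)
A = 927/154 (A = (-1*(-8)³ + 415)/(-341 + 495) = (-1*(-512) + 415)/154 = (512 + 415)*(1/154) = 927*(1/154) = 927/154 ≈ 6.0195)
A² = (927/154)² = 859329/23716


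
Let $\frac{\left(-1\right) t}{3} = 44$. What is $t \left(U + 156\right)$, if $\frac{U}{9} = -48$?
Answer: $36432$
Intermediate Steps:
$t = -132$ ($t = \left(-3\right) 44 = -132$)
$U = -432$ ($U = 9 \left(-48\right) = -432$)
$t \left(U + 156\right) = - 132 \left(-432 + 156\right) = \left(-132\right) \left(-276\right) = 36432$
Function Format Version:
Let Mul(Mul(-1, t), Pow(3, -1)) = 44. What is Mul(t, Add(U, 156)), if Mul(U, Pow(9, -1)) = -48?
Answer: 36432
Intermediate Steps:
t = -132 (t = Mul(-3, 44) = -132)
U = -432 (U = Mul(9, -48) = -432)
Mul(t, Add(U, 156)) = Mul(-132, Add(-432, 156)) = Mul(-132, -276) = 36432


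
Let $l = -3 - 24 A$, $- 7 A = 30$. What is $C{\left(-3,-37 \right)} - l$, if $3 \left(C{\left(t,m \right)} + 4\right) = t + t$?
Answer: $- \frac{741}{7} \approx -105.86$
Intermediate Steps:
$A = - \frac{30}{7}$ ($A = \left(- \frac{1}{7}\right) 30 = - \frac{30}{7} \approx -4.2857$)
$l = \frac{699}{7}$ ($l = -3 - - \frac{720}{7} = -3 + \frac{720}{7} = \frac{699}{7} \approx 99.857$)
$C{\left(t,m \right)} = -4 + \frac{2 t}{3}$ ($C{\left(t,m \right)} = -4 + \frac{t + t}{3} = -4 + \frac{2 t}{3}$)
$C{\left(-3,-37 \right)} - l = \left(-4 + \frac{2}{3} \left(-3\right)\right) - \frac{699}{7} = \left(-4 - 2\right) - \frac{699}{7} = -6 - \frac{699}{7} = - \frac{741}{7}$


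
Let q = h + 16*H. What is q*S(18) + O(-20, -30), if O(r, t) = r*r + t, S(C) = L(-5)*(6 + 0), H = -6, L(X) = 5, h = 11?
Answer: -2180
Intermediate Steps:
S(C) = 30 (S(C) = 5*(6 + 0) = 5*6 = 30)
q = -85 (q = 11 + 16*(-6) = 11 - 96 = -85)
O(r, t) = t + r² (O(r, t) = r² + t = t + r²)
q*S(18) + O(-20, -30) = -85*30 + (-30 + (-20)²) = -2550 + (-30 + 400) = -2550 + 370 = -2180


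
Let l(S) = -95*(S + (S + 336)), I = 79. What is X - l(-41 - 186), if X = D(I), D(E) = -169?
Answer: -11379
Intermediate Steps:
l(S) = -31920 - 190*S (l(S) = -95*(S + (336 + S)) = -95*(336 + 2*S) = -31920 - 190*S)
X = -169
X - l(-41 - 186) = -169 - (-31920 - 190*(-41 - 186)) = -169 - (-31920 - 190*(-227)) = -169 - (-31920 + 43130) = -169 - 1*11210 = -169 - 11210 = -11379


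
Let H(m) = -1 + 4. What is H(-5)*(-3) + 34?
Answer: 25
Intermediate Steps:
H(m) = 3
H(-5)*(-3) + 34 = 3*(-3) + 34 = -9 + 34 = 25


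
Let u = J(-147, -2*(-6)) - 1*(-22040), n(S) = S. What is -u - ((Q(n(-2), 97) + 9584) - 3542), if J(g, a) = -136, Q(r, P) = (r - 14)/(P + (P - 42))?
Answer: -530972/19 ≈ -27946.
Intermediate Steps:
Q(r, P) = (-14 + r)/(-42 + 2*P) (Q(r, P) = (-14 + r)/(P + (-42 + P)) = (-14 + r)/(-42 + 2*P))
u = 21904 (u = -136 - 1*(-22040) = -136 + 22040 = 21904)
-u - ((Q(n(-2), 97) + 9584) - 3542) = -1*21904 - (((-14 - 2)/(2*(-21 + 97)) + 9584) - 3542) = -21904 - (((½)*(-16)/76 + 9584) - 3542) = -21904 - (((½)*(1/76)*(-16) + 9584) - 3542) = -21904 - ((-2/19 + 9584) - 3542) = -21904 - (182094/19 - 3542) = -21904 - 1*114796/19 = -21904 - 114796/19 = -530972/19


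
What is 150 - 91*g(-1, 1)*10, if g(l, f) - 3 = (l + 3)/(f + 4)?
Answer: -2944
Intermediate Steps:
g(l, f) = 3 + (3 + l)/(4 + f) (g(l, f) = 3 + (l + 3)/(f + 4) = 3 + (3 + l)/(4 + f))
150 - 91*g(-1, 1)*10 = 150 - 91*(15 - 1 + 3*1)/(4 + 1)*10 = 150 - 91*(15 - 1 + 3)/5*10 = 150 - 91*(⅕)*17*10 = 150 - 1547*10/5 = 150 - 91*34 = 150 - 3094 = -2944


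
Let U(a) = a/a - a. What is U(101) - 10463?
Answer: -10563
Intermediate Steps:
U(a) = 1 - a
U(101) - 10463 = (1 - 1*101) - 10463 = (1 - 101) - 10463 = -100 - 10463 = -10563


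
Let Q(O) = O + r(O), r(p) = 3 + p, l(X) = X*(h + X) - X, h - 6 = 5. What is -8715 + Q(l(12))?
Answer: -8184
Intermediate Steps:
h = 11 (h = 6 + 5 = 11)
l(X) = -X + X*(11 + X) (l(X) = X*(11 + X) - X = -X + X*(11 + X))
Q(O) = 3 + 2*O (Q(O) = O + (3 + O) = 3 + 2*O)
-8715 + Q(l(12)) = -8715 + (3 + 2*(12*(10 + 12))) = -8715 + (3 + 2*(12*22)) = -8715 + (3 + 2*264) = -8715 + (3 + 528) = -8715 + 531 = -8184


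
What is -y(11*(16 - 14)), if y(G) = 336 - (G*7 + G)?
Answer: -160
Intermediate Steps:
y(G) = 336 - 8*G (y(G) = 336 - (7*G + G) = 336 - 8*G)
-y(11*(16 - 14)) = -(336 - 88*(16 - 14)) = -(336 - 88*2) = -(336 - 8*22) = -(336 - 176) = -1*160 = -160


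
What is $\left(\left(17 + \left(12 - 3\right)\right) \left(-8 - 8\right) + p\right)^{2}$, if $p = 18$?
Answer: $158404$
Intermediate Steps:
$\left(\left(17 + \left(12 - 3\right)\right) \left(-8 - 8\right) + p\right)^{2} = \left(\left(17 + \left(12 - 3\right)\right) \left(-8 - 8\right) + 18\right)^{2} = \left(\left(17 + \left(12 - 3\right)\right) \left(-16\right) + 18\right)^{2} = \left(\left(17 + 9\right) \left(-16\right) + 18\right)^{2} = \left(26 \left(-16\right) + 18\right)^{2} = \left(-416 + 18\right)^{2} = \left(-398\right)^{2} = 158404$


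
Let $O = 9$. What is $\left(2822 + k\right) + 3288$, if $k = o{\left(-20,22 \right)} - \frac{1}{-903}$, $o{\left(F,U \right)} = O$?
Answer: $\frac{5525458}{903} \approx 6119.0$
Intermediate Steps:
$o{\left(F,U \right)} = 9$
$k = \frac{8128}{903}$ ($k = 9 - \frac{1}{-903} = 9 - - \frac{1}{903} = 9 + \frac{1}{903} = \frac{8128}{903} \approx 9.0011$)
$\left(2822 + k\right) + 3288 = \left(2822 + \frac{8128}{903}\right) + 3288 = \frac{2556394}{903} + 3288 = \frac{5525458}{903}$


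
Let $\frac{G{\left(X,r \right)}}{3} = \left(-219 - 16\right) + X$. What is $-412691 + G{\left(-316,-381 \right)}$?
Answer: $-414344$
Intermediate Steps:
$G{\left(X,r \right)} = -705 + 3 X$ ($G{\left(X,r \right)} = 3 \left(\left(-219 - 16\right) + X\right) = 3 \left(-235 + X\right) = -705 + 3 X$)
$-412691 + G{\left(-316,-381 \right)} = -412691 + \left(-705 + 3 \left(-316\right)\right) = -412691 - 1653 = -414344$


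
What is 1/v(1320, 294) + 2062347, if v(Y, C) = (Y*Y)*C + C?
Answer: 1056470029693219/512265894 ≈ 2.0623e+6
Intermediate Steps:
v(Y, C) = C + C*Y² (v(Y, C) = Y²*C + C = C*Y² + C = C + C*Y²)
1/v(1320, 294) + 2062347 = 1/(294*(1 + 1320²)) + 2062347 = 1/(294*(1 + 1742400)) + 2062347 = 1/(294*1742401) + 2062347 = 1/512265894 + 2062347 = 1056470029693219/512265894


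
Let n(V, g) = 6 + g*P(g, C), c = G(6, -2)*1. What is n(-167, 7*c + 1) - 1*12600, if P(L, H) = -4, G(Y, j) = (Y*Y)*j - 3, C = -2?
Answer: -10498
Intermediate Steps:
G(Y, j) = -3 + j*Y² (G(Y, j) = Y²*j - 3 = j*Y² - 3 = -3 + j*Y²)
c = -75 (c = (-3 - 2*6²)*1 = (-3 - 2*36)*1 = (-3 - 72)*1 = -75*1 = -75)
n(V, g) = 6 - 4*g (n(V, g) = 6 + g*(-4) = 6 - 4*g)
n(-167, 7*c + 1) - 1*12600 = (6 - 4*(7*(-75) + 1)) - 1*12600 = (6 - 4*(-525 + 1)) - 12600 = (6 - 4*(-524)) - 12600 = (6 + 2096) - 12600 = 2102 - 12600 = -10498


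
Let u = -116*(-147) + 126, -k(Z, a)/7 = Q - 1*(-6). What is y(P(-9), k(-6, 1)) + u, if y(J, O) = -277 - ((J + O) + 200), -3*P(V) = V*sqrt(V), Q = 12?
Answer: 16827 - 9*I ≈ 16827.0 - 9.0*I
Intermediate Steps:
k(Z, a) = -126 (k(Z, a) = -7*(12 - 1*(-6)) = -7*(12 + 6) = -7*18 = -126)
u = 17178 (u = 17052 + 126 = 17178)
P(V) = -V**(3/2)/3 (P(V) = -V*sqrt(V)/3 = -V**(3/2)/3)
y(J, O) = -477 - J - O (y(J, O) = -277 - (200 + J + O) = -277 + (-200 - J - O) = -477 - J - O)
y(P(-9), k(-6, 1)) + u = (-477 - (-1)*(-9)**(3/2)/3 - 1*(-126)) + 17178 = (-477 - (-1)*(-27*I)/3 + 126) + 17178 = (-477 - 9*I + 126) + 17178 = (-351 - 9*I) + 17178 = 16827 - 9*I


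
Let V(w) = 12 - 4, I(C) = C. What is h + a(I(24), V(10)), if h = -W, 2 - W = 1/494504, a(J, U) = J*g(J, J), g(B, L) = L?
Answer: 283845297/494504 ≈ 574.00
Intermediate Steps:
V(w) = 8
a(J, U) = J² (a(J, U) = J*J = J²)
W = 989007/494504 (W = 2 - 1/494504 = 989007/494504 ≈ 2.0000)
h = -989007/494504 (h = -1*989007/494504 = -989007/494504 ≈ -2.0000)
h + a(I(24), V(10)) = -989007/494504 + 24² = -989007/494504 + 576 = 283845297/494504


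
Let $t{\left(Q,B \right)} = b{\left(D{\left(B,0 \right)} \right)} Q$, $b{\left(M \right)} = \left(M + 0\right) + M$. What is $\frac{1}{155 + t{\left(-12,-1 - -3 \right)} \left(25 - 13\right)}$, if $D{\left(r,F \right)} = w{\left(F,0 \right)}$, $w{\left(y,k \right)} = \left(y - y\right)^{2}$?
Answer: $\frac{1}{155} \approx 0.0064516$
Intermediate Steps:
$w{\left(y,k \right)} = 0$ ($w{\left(y,k \right)} = 0^{2} = 0$)
$D{\left(r,F \right)} = 0$
$b{\left(M \right)} = 2 M$ ($b{\left(M \right)} = M + M = 2 M$)
$t{\left(Q,B \right)} = 0$ ($t{\left(Q,B \right)} = 2 \cdot 0 Q = 0 Q = 0$)
$\frac{1}{155 + t{\left(-12,-1 - -3 \right)} \left(25 - 13\right)} = \frac{1}{155 + 0 \left(25 - 13\right)} = \frac{1}{155 + 0 \cdot 12} = \frac{1}{155 + 0} = \frac{1}{155}$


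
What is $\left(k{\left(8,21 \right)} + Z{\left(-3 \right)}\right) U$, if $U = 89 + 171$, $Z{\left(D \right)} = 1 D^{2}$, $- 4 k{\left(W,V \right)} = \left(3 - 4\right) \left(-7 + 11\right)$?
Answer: $2600$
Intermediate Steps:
$k{\left(W,V \right)} = 1$ ($k{\left(W,V \right)} = - \frac{\left(3 - 4\right) \left(-7 + 11\right)}{4} = - \frac{\left(-1\right) 4}{4} = \left(- \frac{1}{4}\right) \left(-4\right) = 1$)
$Z{\left(D \right)} = D^{2}$
$U = 260$
$\left(k{\left(8,21 \right)} + Z{\left(-3 \right)}\right) U = \left(1 + \left(-3\right)^{2}\right) 260 = \left(1 + 9\right) 260 = 10 \cdot 260 = 2600$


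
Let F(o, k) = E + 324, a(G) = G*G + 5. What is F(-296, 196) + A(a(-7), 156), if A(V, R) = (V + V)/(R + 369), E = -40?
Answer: 49736/175 ≈ 284.21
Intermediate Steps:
a(G) = 5 + G² (a(G) = G² + 5 = 5 + G²)
A(V, R) = 2*V/(369 + R) (A(V, R) = (2*V)/(369 + R) = 2*V/(369 + R))
F(o, k) = 284 (F(o, k) = -40 + 324 = 284)
F(-296, 196) + A(a(-7), 156) = 284 + 2*(5 + (-7)²)/(369 + 156) = 284 + 2*(5 + 49)/525 = 284 + 2*54*(1/525) = 284 + 36/175 = 49736/175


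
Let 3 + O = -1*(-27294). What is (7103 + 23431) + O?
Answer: 57825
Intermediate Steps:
O = 27291 (O = -3 - 1*(-27294) = -3 + 27294 = 27291)
(7103 + 23431) + O = (7103 + 23431) + 27291 = 30534 + 27291 = 57825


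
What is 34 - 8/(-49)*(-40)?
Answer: 1346/49 ≈ 27.469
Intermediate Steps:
34 - 8/(-49)*(-40) = 34 - 8*(-1/49)*(-40) = 34 + (8/49)*(-40) = 34 - 320/49 = 1346/49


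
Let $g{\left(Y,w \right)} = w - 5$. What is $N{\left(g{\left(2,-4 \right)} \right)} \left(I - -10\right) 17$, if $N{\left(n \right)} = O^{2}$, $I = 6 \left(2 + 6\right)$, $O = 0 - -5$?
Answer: $24650$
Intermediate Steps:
$O = 5$ ($O = 0 + 5 = 5$)
$I = 48$ ($I = 6 \cdot 8 = 48$)
$g{\left(Y,w \right)} = -5 + w$
$N{\left(n \right)} = 25$ ($N{\left(n \right)} = 5^{2} = 25$)
$N{\left(g{\left(2,-4 \right)} \right)} \left(I - -10\right) 17 = 25 \left(48 - -10\right) 17 = 25 \left(48 + 10\right) 17 = 25 \cdot 58 \cdot 17 = 1450 \cdot 17 = 24650$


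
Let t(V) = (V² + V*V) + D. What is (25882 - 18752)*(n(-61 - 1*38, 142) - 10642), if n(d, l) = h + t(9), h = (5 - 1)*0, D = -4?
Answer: -74750920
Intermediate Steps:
t(V) = -4 + 2*V² (t(V) = (V² + V*V) - 4 = (V² + V²) - 4 = 2*V² - 4 = -4 + 2*V²)
h = 0 (h = 4*0 = 0)
n(d, l) = 158 (n(d, l) = 0 + (-4 + 2*9²) = 0 + (-4 + 2*81) = 0 + (-4 + 162) = 0 + 158 = 158)
(25882 - 18752)*(n(-61 - 1*38, 142) - 10642) = (25882 - 18752)*(158 - 10642) = 7130*(-10484) = -74750920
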